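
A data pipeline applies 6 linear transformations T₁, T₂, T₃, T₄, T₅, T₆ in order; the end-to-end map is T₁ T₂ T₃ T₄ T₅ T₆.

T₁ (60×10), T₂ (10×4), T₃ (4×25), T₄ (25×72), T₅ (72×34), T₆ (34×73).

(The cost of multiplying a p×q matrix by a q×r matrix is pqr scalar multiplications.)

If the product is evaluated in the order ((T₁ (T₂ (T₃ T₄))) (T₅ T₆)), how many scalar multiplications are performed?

547344

(T₃ T₄): 4×25 by 25×72 → 4×72, cost 4·25·72 = 7200
(T₂ (T₃ T₄)): 10×4 by 4×72 → 10×72, cost 10·4·72 = 2880; cumulative 10080
(T₁ (T₂ (T₃ T₄))): 60×10 by 10×72 → 60×72, cost 60·10·72 = 43200; cumulative 53280
(T₅ T₆): 72×34 by 34×73 → 72×73, cost 72·34·73 = 178704
((T₁ (T₂ (T₃ T₄))) (T₅ T₆)): 60×72 by 72×73 → 60×73, cost 60·72·73 = 315360; cumulative 547344
Total: 547344 scalar multiplications.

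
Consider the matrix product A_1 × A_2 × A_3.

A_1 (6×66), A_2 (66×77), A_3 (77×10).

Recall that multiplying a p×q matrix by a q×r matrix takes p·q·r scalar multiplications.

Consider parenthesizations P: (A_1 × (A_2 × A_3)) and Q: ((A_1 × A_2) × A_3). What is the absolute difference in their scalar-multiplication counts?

Order P = (A_1 × (A_2 × A_3)): (A_2 × A_3): 66×77 by 77×10 → 66×10, cost 66·77·10 = 50820; (A_1 × (A_2 × A_3)): 6×66 by 66×10 → 6×10, cost 6·66·10 = 3960; cumulative 54780. Total 54780.
Order Q = ((A_1 × A_2) × A_3): (A_1 × A_2): 6×66 by 66×77 → 6×77, cost 6·66·77 = 30492; ((A_1 × A_2) × A_3): 6×77 by 77×10 → 6×10, cost 6·77·10 = 4620; cumulative 35112. Total 35112.
Difference: |54780 − 35112| = 19668.

19668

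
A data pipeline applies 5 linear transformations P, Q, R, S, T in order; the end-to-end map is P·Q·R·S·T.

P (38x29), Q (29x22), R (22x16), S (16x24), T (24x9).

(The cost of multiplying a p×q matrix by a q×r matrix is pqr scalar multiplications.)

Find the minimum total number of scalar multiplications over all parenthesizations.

22284

Adjacent pairs: PQ = 38·29·22 = 24244; QR = 29·22·16 = 10208; RS = 22·16·24 = 8448; ST = 16·24·9 = 3456.
Length 3: P..R: k=1: 0+10208+38·29·16=27840; k=2: 24244+0+38·22·16=37620 → min 27840 | Q..S: k=2: 0+8448+29·22·24=23760; k=3: 10208+0+29·16·24=21344 → min 21344 | R..T: k=3: 0+3456+22·16·9=6624; k=4: 8448+0+22·24·9=13200 → min 6624.
Length 4: P..S: k=1: 0+21344+38·29·24=47792; k=2: 24244+8448+38·22·24=52756; k=3: 27840+0+38·16·24=42432 → min 42432 | Q..T: k=2: 0+6624+29·22·9=12366; k=3: 10208+3456+29·16·9=17840; k=4: 21344+0+29·24·9=27608 → min 12366.
Length 5: P..T: k=1: 0+12366+38·29·9=22284; k=2: 24244+6624+38·22·9=38392; k=3: 27840+3456+38·16·9=36768; k=4: 42432+0+38·24·9=50640 → min 22284.
Optimal order: (P·(Q·(R·(S·T)))) with cost 22284.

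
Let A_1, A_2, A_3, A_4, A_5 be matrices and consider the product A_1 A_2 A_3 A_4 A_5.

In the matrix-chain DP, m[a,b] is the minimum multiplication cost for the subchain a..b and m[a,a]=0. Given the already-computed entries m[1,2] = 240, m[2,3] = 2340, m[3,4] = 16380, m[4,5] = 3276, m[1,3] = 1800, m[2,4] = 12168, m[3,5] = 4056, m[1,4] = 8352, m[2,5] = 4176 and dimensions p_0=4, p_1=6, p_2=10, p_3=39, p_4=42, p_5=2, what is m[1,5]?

4224

m[1,5] = min over k∈[1,4] of m[1,k]+m[k+1,5]+p_{0}·p_k·p_{5}.
k=1: 0 + 4176 + 4·6·2 = 4224; k=2: 240 + 4056 + 4·10·2 = 4376; k=3: 1800 + 3276 + 4·39·2 = 5388; k=4: 8352 + 0 + 4·42·2 = 8688.
Minimum: 4224 at k=1.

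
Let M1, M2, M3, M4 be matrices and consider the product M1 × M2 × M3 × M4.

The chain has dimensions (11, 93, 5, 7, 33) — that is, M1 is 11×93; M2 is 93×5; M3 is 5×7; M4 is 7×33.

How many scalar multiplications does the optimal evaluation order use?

Adjacent pairs: M1M2 = 11·93·5 = 5115; M2M3 = 93·5·7 = 3255; M3M4 = 5·7·33 = 1155.
Length 3: M1..M3: k=1: 0+3255+11·93·7=10416; k=2: 5115+0+11·5·7=5500 → min 5500 | M2..M4: k=2: 0+1155+93·5·33=16500; k=3: 3255+0+93·7·33=24738 → min 16500.
Length 4: M1..M4: k=1: 0+16500+11·93·33=50259; k=2: 5115+1155+11·5·33=8085; k=3: 5500+0+11·7·33=8041 → min 8041.
Optimal order: (((M1 × M2) × M3) × M4) with cost 8041.

8041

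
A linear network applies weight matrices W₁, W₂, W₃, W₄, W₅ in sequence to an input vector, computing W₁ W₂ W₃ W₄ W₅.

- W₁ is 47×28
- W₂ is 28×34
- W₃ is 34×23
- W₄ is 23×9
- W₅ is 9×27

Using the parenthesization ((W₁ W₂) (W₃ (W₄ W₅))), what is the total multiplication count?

(W₁ W₂): 47×28 by 28×34 → 47×34, cost 47·28·34 = 44744
(W₄ W₅): 23×9 by 9×27 → 23×27, cost 23·9·27 = 5589
(W₃ (W₄ W₅)): 34×23 by 23×27 → 34×27, cost 34·23·27 = 21114; cumulative 26703
((W₁ W₂) (W₃ (W₄ W₅))): 47×34 by 34×27 → 47×27, cost 47·34·27 = 43146; cumulative 114593
Total: 114593 scalar multiplications.

114593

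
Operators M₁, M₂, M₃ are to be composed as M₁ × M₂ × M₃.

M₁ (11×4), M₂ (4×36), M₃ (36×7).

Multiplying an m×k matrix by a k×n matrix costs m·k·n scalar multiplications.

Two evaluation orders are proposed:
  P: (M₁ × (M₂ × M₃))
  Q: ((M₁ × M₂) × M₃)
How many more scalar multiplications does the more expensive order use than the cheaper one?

Order P = (M₁ × (M₂ × M₃)): (M₂ × M₃): 4×36 by 36×7 → 4×7, cost 4·36·7 = 1008; (M₁ × (M₂ × M₃)): 11×4 by 4×7 → 11×7, cost 11·4·7 = 308; cumulative 1316. Total 1316.
Order Q = ((M₁ × M₂) × M₃): (M₁ × M₂): 11×4 by 4×36 → 11×36, cost 11·4·36 = 1584; ((M₁ × M₂) × M₃): 11×36 by 36×7 → 11×7, cost 11·36·7 = 2772; cumulative 4356. Total 4356.
Difference: |1316 − 4356| = 3040.

3040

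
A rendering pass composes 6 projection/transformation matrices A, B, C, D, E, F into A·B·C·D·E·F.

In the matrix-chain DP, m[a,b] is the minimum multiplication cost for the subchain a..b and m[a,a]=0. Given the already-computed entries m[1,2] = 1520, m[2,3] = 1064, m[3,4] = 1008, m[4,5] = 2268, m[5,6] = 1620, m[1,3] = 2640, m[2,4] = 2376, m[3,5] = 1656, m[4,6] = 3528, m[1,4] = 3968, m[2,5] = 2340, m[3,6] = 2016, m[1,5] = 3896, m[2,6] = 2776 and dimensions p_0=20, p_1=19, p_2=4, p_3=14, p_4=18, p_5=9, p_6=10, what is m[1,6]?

m[1,6] = min over k∈[1,5] of m[1,k]+m[k+1,6]+p_{0}·p_k·p_{6}.
k=1: 0 + 2776 + 20·19·10 = 6576; k=2: 1520 + 2016 + 20·4·10 = 4336; k=3: 2640 + 3528 + 20·14·10 = 8968; k=4: 3968 + 1620 + 20·18·10 = 9188; k=5: 3896 + 0 + 20·9·10 = 5696.
Minimum: 4336 at k=2.

4336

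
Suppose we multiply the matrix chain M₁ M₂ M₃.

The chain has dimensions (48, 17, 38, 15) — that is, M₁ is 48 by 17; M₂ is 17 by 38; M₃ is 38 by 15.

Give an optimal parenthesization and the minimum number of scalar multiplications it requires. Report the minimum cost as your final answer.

21930

(M₁ (M₂ M₃)): cost 21930.
((M₁ M₂) M₃): cost 58368.
Optimal: (M₁ (M₂ M₃)) with cost 21930.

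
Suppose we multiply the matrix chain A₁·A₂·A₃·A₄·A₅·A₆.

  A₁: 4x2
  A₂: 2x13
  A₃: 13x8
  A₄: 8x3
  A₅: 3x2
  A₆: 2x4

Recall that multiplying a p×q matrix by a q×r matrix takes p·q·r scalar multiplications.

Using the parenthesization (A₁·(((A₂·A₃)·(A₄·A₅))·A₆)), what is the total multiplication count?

(A₂·A₃): 2×13 by 13×8 → 2×8, cost 2·13·8 = 208
(A₄·A₅): 8×3 by 3×2 → 8×2, cost 8·3·2 = 48
((A₂·A₃)·(A₄·A₅)): 2×8 by 8×2 → 2×2, cost 2·8·2 = 32; cumulative 288
(((A₂·A₃)·(A₄·A₅))·A₆): 2×2 by 2×4 → 2×4, cost 2·2·4 = 16; cumulative 304
(A₁·(((A₂·A₃)·(A₄·A₅))·A₆)): 4×2 by 2×4 → 4×4, cost 4·2·4 = 32; cumulative 336
Total: 336 scalar multiplications.

336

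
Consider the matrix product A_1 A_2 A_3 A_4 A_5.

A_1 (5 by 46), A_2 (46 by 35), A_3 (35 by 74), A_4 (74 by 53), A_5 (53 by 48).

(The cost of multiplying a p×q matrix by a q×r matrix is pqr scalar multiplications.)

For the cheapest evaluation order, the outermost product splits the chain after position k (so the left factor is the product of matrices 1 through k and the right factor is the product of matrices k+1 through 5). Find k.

4

Adjacent pairs: A_1A_2 = 5·46·35 = 8050; A_2A_3 = 46·35·74 = 119140; A_3A_4 = 35·74·53 = 137270; A_4A_5 = 74·53·48 = 188256.
Length 3: A_1..A_3: k=1: 0+119140+5·46·74=136160; k=2: 8050+0+5·35·74=21000 → min 21000 | A_2..A_4: k=2: 0+137270+46·35·53=222600; k=3: 119140+0+46·74·53=299552 → min 222600 | A_3..A_5: k=3: 0+188256+35·74·48=312576; k=4: 137270+0+35·53·48=226310 → min 226310.
Length 4: A_1..A_4: k=1: 0+222600+5·46·53=234790; k=2: 8050+137270+5·35·53=154595; k=3: 21000+0+5·74·53=40610 → min 40610 | A_2..A_5: k=2: 0+226310+46·35·48=303590; k=3: 119140+188256+46·74·48=470788; k=4: 222600+0+46·53·48=339624 → min 303590.
Top-level splits: k=1: (A_1..A_1)·(A_2..A_5) → 0+303590+5·46·48 = 314630; k=2: (A_1..A_2)·(A_3..A_5) → 8050+226310+5·35·48 = 242760; k=3: (A_1..A_3)·(A_4..A_5) → 21000+188256+5·74·48 = 227016; k=4: (A_1..A_4)·(A_5..A_5) → 40610+0+5·53·48 = 53330.
Best split is after A_4, i.e. k = 4.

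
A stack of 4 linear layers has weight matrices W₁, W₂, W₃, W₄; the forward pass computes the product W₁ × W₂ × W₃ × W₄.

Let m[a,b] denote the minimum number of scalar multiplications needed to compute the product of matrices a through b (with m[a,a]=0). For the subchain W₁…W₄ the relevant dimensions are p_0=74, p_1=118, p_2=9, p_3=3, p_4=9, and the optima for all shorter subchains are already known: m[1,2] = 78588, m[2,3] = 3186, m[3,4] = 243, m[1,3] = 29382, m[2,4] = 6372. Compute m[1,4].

31380

m[1,4] = min over k∈[1,3] of m[1,k]+m[k+1,4]+p_{0}·p_k·p_{4}.
k=1: 0 + 6372 + 74·118·9 = 84960; k=2: 78588 + 243 + 74·9·9 = 84825; k=3: 29382 + 0 + 74·3·9 = 31380.
Minimum: 31380 at k=3.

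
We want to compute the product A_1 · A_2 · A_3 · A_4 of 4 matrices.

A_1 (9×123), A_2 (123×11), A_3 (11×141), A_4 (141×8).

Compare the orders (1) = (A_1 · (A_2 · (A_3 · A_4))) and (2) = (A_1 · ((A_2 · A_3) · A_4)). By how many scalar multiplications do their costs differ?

306285

Order (1) = (A_1 · (A_2 · (A_3 · A_4))): (A_3 · A_4): 11×141 by 141×8 → 11×8, cost 11·141·8 = 12408; (A_2 · (A_3 · A_4)): 123×11 by 11×8 → 123×8, cost 123·11·8 = 10824; cumulative 23232; (A_1 · (A_2 · (A_3 · A_4))): 9×123 by 123×8 → 9×8, cost 9·123·8 = 8856; cumulative 32088. Total 32088.
Order (2) = (A_1 · ((A_2 · A_3) · A_4)): (A_2 · A_3): 123×11 by 11×141 → 123×141, cost 123·11·141 = 190773; ((A_2 · A_3) · A_4): 123×141 by 141×8 → 123×8, cost 123·141·8 = 138744; cumulative 329517; (A_1 · ((A_2 · A_3) · A_4)): 9×123 by 123×8 → 9×8, cost 9·123·8 = 8856; cumulative 338373. Total 338373.
Difference: |32088 − 338373| = 306285.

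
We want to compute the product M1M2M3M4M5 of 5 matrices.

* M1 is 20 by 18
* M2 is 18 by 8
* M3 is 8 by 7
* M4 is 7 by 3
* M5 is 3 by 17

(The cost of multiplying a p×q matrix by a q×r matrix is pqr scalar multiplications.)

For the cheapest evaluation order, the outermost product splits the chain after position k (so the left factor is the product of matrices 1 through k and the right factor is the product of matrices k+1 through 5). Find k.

Adjacent pairs: M1M2 = 20·18·8 = 2880; M2M3 = 18·8·7 = 1008; M3M4 = 8·7·3 = 168; M4M5 = 7·3·17 = 357.
Length 3: M1..M3: k=1: 0+1008+20·18·7=3528; k=2: 2880+0+20·8·7=4000 → min 3528 | M2..M4: k=2: 0+168+18·8·3=600; k=3: 1008+0+18·7·3=1386 → min 600 | M3..M5: k=3: 0+357+8·7·17=1309; k=4: 168+0+8·3·17=576 → min 576.
Length 4: M1..M4: k=1: 0+600+20·18·3=1680; k=2: 2880+168+20·8·3=3528; k=3: 3528+0+20·7·3=3948 → min 1680 | M2..M5: k=2: 0+576+18·8·17=3024; k=3: 1008+357+18·7·17=3507; k=4: 600+0+18·3·17=1518 → min 1518.
Top-level splits: k=1: (M1..M1)·(M2..M5) → 0+1518+20·18·17 = 7638; k=2: (M1..M2)·(M3..M5) → 2880+576+20·8·17 = 6176; k=3: (M1..M3)·(M4..M5) → 3528+357+20·7·17 = 6265; k=4: (M1..M4)·(M5..M5) → 1680+0+20·3·17 = 2700.
Best split is after M4, i.e. k = 4.

4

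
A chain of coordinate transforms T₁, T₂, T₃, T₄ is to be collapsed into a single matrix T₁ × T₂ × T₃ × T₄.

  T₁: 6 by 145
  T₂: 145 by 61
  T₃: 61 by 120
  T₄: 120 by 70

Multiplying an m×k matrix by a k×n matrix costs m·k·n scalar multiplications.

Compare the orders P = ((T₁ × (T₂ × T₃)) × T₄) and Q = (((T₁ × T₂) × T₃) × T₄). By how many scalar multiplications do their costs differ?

1068810

Order P = ((T₁ × (T₂ × T₃)) × T₄): (T₂ × T₃): 145×61 by 61×120 → 145×120, cost 145·61·120 = 1061400; (T₁ × (T₂ × T₃)): 6×145 by 145×120 → 6×120, cost 6·145·120 = 104400; cumulative 1165800; ((T₁ × (T₂ × T₃)) × T₄): 6×120 by 120×70 → 6×70, cost 6·120·70 = 50400; cumulative 1216200. Total 1216200.
Order Q = (((T₁ × T₂) × T₃) × T₄): (T₁ × T₂): 6×145 by 145×61 → 6×61, cost 6·145·61 = 53070; ((T₁ × T₂) × T₃): 6×61 by 61×120 → 6×120, cost 6·61·120 = 43920; cumulative 96990; (((T₁ × T₂) × T₃) × T₄): 6×120 by 120×70 → 6×70, cost 6·120·70 = 50400; cumulative 147390. Total 147390.
Difference: |1216200 − 147390| = 1068810.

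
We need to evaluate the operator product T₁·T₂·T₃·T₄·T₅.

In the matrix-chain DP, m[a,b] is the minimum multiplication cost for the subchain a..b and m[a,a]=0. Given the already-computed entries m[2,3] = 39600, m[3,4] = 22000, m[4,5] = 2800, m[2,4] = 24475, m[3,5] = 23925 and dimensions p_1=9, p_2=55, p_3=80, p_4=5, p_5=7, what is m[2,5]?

m[2,5] = min over k∈[2,4] of m[2,k]+m[k+1,5]+p_{1}·p_k·p_{5}.
k=2: 0 + 23925 + 9·55·7 = 27390; k=3: 39600 + 2800 + 9·80·7 = 47440; k=4: 24475 + 0 + 9·5·7 = 24790.
Minimum: 24790 at k=4.

24790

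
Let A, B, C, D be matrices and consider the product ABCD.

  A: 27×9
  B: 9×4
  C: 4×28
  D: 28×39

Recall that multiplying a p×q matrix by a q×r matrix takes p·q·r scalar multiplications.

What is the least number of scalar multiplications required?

Adjacent pairs: AB = 27·9·4 = 972; BC = 9·4·28 = 1008; CD = 4·28·39 = 4368.
Length 3: A..C: k=1: 0+1008+27·9·28=7812; k=2: 972+0+27·4·28=3996 → min 3996 | B..D: k=2: 0+4368+9·4·39=5772; k=3: 1008+0+9·28·39=10836 → min 5772.
Length 4: A..D: k=1: 0+5772+27·9·39=15249; k=2: 972+4368+27·4·39=9552; k=3: 3996+0+27·28·39=33480 → min 9552.
Optimal order: ((AB)(CD)) with cost 9552.

9552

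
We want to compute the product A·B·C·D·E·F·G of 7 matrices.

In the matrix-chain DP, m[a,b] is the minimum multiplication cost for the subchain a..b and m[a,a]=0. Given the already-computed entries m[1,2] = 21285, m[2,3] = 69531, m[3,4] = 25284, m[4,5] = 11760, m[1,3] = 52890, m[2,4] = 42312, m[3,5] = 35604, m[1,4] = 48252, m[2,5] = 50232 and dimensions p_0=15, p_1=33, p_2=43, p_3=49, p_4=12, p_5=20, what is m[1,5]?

m[1,5] = min over k∈[1,4] of m[1,k]+m[k+1,5]+p_{0}·p_k·p_{5}.
k=1: 0 + 50232 + 15·33·20 = 60132; k=2: 21285 + 35604 + 15·43·20 = 69789; k=3: 52890 + 11760 + 15·49·20 = 79350; k=4: 48252 + 0 + 15·12·20 = 51852.
Minimum: 51852 at k=4.

51852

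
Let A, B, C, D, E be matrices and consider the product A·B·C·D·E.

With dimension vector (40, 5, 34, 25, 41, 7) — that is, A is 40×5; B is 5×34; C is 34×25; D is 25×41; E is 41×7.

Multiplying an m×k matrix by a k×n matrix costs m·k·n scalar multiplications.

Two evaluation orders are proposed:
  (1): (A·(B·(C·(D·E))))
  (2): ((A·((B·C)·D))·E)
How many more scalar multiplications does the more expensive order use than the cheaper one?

13340

Order (1) = (A·(B·(C·(D·E)))): (D·E): 25×41 by 41×7 → 25×7, cost 25·41·7 = 7175; (C·(D·E)): 34×25 by 25×7 → 34×7, cost 34·25·7 = 5950; cumulative 13125; (B·(C·(D·E))): 5×34 by 34×7 → 5×7, cost 5·34·7 = 1190; cumulative 14315; (A·(B·(C·(D·E)))): 40×5 by 5×7 → 40×7, cost 40·5·7 = 1400; cumulative 15715. Total 15715.
Order (2) = ((A·((B·C)·D))·E): (B·C): 5×34 by 34×25 → 5×25, cost 5·34·25 = 4250; ((B·C)·D): 5×25 by 25×41 → 5×41, cost 5·25·41 = 5125; cumulative 9375; (A·((B·C)·D)): 40×5 by 5×41 → 40×41, cost 40·5·41 = 8200; cumulative 17575; ((A·((B·C)·D))·E): 40×41 by 41×7 → 40×7, cost 40·41·7 = 11480; cumulative 29055. Total 29055.
Difference: |15715 − 29055| = 13340.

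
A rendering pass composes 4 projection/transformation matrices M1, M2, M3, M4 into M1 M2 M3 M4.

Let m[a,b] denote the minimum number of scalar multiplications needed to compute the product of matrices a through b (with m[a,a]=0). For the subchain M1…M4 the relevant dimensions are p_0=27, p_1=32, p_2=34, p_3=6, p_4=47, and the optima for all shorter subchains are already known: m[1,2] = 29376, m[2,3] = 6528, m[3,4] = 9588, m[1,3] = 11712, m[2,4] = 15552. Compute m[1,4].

19326

m[1,4] = min over k∈[1,3] of m[1,k]+m[k+1,4]+p_{0}·p_k·p_{4}.
k=1: 0 + 15552 + 27·32·47 = 56160; k=2: 29376 + 9588 + 27·34·47 = 82110; k=3: 11712 + 0 + 27·6·47 = 19326.
Minimum: 19326 at k=3.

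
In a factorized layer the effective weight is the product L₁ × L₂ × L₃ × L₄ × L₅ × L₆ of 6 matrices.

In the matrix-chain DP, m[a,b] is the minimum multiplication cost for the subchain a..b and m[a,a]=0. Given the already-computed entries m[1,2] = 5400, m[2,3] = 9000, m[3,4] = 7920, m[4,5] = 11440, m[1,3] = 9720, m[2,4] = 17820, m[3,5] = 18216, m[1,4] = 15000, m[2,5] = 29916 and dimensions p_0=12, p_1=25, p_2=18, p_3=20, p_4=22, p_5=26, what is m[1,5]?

21864

m[1,5] = min over k∈[1,4] of m[1,k]+m[k+1,5]+p_{0}·p_k·p_{5}.
k=1: 0 + 29916 + 12·25·26 = 37716; k=2: 5400 + 18216 + 12·18·26 = 29232; k=3: 9720 + 11440 + 12·20·26 = 27400; k=4: 15000 + 0 + 12·22·26 = 21864.
Minimum: 21864 at k=4.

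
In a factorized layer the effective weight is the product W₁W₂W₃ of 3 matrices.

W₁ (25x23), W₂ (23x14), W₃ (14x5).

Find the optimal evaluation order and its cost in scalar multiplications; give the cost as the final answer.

(W₁(W₂W₃)): cost 4485.
((W₁W₂)W₃): cost 9800.
Optimal: (W₁(W₂W₃)) with cost 4485.

4485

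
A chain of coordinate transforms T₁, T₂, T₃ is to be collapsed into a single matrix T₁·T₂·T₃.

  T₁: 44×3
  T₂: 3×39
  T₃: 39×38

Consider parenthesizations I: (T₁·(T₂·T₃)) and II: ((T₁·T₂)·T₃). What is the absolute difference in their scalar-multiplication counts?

Order I = (T₁·(T₂·T₃)): (T₂·T₃): 3×39 by 39×38 → 3×38, cost 3·39·38 = 4446; (T₁·(T₂·T₃)): 44×3 by 3×38 → 44×38, cost 44·3·38 = 5016; cumulative 9462. Total 9462.
Order II = ((T₁·T₂)·T₃): (T₁·T₂): 44×3 by 3×39 → 44×39, cost 44·3·39 = 5148; ((T₁·T₂)·T₃): 44×39 by 39×38 → 44×38, cost 44·39·38 = 65208; cumulative 70356. Total 70356.
Difference: |9462 − 70356| = 60894.

60894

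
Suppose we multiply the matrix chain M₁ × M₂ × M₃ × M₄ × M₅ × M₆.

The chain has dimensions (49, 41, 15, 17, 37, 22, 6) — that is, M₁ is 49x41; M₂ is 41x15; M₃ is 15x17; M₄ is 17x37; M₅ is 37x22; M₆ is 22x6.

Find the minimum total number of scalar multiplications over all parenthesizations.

25932

Adjacent pairs: M₁M₂ = 49·41·15 = 30135; M₂M₃ = 41·15·17 = 10455; M₃M₄ = 15·17·37 = 9435; M₄M₅ = 17·37·22 = 13838; M₅M₆ = 37·22·6 = 4884.
Length 3: M₁..M₃: k=1: 0+10455+49·41·17=44608; k=2: 30135+0+49·15·17=42630 → min 42630 | M₂..M₄: k=2: 0+9435+41·15·37=32190; k=3: 10455+0+41·17·37=36244 → min 32190 | M₃..M₅: k=3: 0+13838+15·17·22=19448; k=4: 9435+0+15·37·22=21645 → min 19448 | M₄..M₆: k=4: 0+4884+17·37·6=8658; k=5: 13838+0+17·22·6=16082 → min 8658.
Length 4: M₁..M₄: k=1: 0+32190+49·41·37=106523; k=2: 30135+9435+49·15·37=66765; k=3: 42630+0+49·17·37=73451 → min 66765 | M₂..M₅: k=2: 0+19448+41·15·22=32978; k=3: 10455+13838+41·17·22=39627; k=4: 32190+0+41·37·22=65564 → min 32978 | M₃..M₆: k=3: 0+8658+15·17·6=10188; k=4: 9435+4884+15·37·6=17649; k=5: 19448+0+15·22·6=21428 → min 10188.
Length 5: M₁..M₅: k=1: 0+32978+49·41·22=77176; k=2: 30135+19448+49·15·22=65753; k=3: 42630+13838+49·17·22=74794; k=4: 66765+0+49·37·22=106651 → min 65753 | M₂..M₆: k=2: 0+10188+41·15·6=13878; k=3: 10455+8658+41·17·6=23295; k=4: 32190+4884+41·37·6=46176; k=5: 32978+0+41·22·6=38390 → min 13878.
Length 6: M₁..M₆: k=1: 0+13878+49·41·6=25932; k=2: 30135+10188+49·15·6=44733; k=3: 42630+8658+49·17·6=56286; k=4: 66765+4884+49·37·6=82527; k=5: 65753+0+49·22·6=72221 → min 25932.
Optimal order: (M₁ × (M₂ × (M₃ × (M₄ × (M₅ × M₆))))) with cost 25932.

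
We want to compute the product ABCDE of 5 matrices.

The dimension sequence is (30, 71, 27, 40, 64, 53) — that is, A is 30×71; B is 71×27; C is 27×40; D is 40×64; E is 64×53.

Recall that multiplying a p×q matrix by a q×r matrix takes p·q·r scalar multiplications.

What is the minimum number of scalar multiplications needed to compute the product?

261144

Adjacent pairs: AB = 30·71·27 = 57510; BC = 71·27·40 = 76680; CD = 27·40·64 = 69120; DE = 40·64·53 = 135680.
Length 3: A..C: k=1: 0+76680+30·71·40=161880; k=2: 57510+0+30·27·40=89910 → min 89910 | B..D: k=2: 0+69120+71·27·64=191808; k=3: 76680+0+71·40·64=258440 → min 191808 | C..E: k=3: 0+135680+27·40·53=192920; k=4: 69120+0+27·64·53=160704 → min 160704.
Length 4: A..D: k=1: 0+191808+30·71·64=328128; k=2: 57510+69120+30·27·64=178470; k=3: 89910+0+30·40·64=166710 → min 166710 | B..E: k=2: 0+160704+71·27·53=262305; k=3: 76680+135680+71·40·53=362880; k=4: 191808+0+71·64·53=432640 → min 262305.
Length 5: A..E: k=1: 0+262305+30·71·53=375195; k=2: 57510+160704+30·27·53=261144; k=3: 89910+135680+30·40·53=289190; k=4: 166710+0+30·64·53=268470 → min 261144.
Optimal order: ((AB)((CD)E)) with cost 261144.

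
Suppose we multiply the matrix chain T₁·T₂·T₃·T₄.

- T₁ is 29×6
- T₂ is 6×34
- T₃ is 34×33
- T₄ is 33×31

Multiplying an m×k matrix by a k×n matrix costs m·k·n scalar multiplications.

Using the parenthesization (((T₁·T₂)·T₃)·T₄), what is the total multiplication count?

68121

(T₁·T₂): 29×6 by 6×34 → 29×34, cost 29·6·34 = 5916
((T₁·T₂)·T₃): 29×34 by 34×33 → 29×33, cost 29·34·33 = 32538; cumulative 38454
(((T₁·T₂)·T₃)·T₄): 29×33 by 33×31 → 29×31, cost 29·33·31 = 29667; cumulative 68121
Total: 68121 scalar multiplications.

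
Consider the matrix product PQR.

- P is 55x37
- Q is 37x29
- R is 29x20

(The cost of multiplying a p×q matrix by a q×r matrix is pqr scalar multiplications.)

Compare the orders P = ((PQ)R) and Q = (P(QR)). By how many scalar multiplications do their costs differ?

28755

Order P = ((PQ)R): (PQ): 55×37 by 37×29 → 55×29, cost 55·37·29 = 59015; ((PQ)R): 55×29 by 29×20 → 55×20, cost 55·29·20 = 31900; cumulative 90915. Total 90915.
Order Q = (P(QR)): (QR): 37×29 by 29×20 → 37×20, cost 37·29·20 = 21460; (P(QR)): 55×37 by 37×20 → 55×20, cost 55·37·20 = 40700; cumulative 62160. Total 62160.
Difference: |90915 − 62160| = 28755.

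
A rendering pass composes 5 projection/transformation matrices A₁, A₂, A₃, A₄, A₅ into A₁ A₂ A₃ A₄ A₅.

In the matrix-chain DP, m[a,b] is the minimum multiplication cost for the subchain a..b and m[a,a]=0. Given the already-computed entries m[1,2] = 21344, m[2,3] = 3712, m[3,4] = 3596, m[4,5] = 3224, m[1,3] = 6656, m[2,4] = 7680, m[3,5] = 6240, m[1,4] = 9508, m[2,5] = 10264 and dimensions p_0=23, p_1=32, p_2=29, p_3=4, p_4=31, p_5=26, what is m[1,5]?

12272

m[1,5] = min over k∈[1,4] of m[1,k]+m[k+1,5]+p_{0}·p_k·p_{5}.
k=1: 0 + 10264 + 23·32·26 = 29400; k=2: 21344 + 6240 + 23·29·26 = 44926; k=3: 6656 + 3224 + 23·4·26 = 12272; k=4: 9508 + 0 + 23·31·26 = 28046.
Minimum: 12272 at k=3.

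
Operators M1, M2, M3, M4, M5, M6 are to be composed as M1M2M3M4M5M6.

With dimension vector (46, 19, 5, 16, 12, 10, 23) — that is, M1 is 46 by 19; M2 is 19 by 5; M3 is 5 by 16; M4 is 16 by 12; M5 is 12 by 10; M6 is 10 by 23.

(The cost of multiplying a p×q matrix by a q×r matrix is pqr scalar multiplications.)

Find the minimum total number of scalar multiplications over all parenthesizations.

12370

Adjacent pairs: M1M2 = 46·19·5 = 4370; M2M3 = 19·5·16 = 1520; M3M4 = 5·16·12 = 960; M4M5 = 16·12·10 = 1920; M5M6 = 12·10·23 = 2760.
Length 3: M1..M3: k=1: 0+1520+46·19·16=15504; k=2: 4370+0+46·5·16=8050 → min 8050 | M2..M4: k=2: 0+960+19·5·12=2100; k=3: 1520+0+19·16·12=5168 → min 2100 | M3..M5: k=3: 0+1920+5·16·10=2720; k=4: 960+0+5·12·10=1560 → min 1560 | M4..M6: k=4: 0+2760+16·12·23=7176; k=5: 1920+0+16·10·23=5600 → min 5600.
Length 4: M1..M4: k=1: 0+2100+46·19·12=12588; k=2: 4370+960+46·5·12=8090; k=3: 8050+0+46·16·12=16882 → min 8090 | M2..M5: k=2: 0+1560+19·5·10=2510; k=3: 1520+1920+19·16·10=6480; k=4: 2100+0+19·12·10=4380 → min 2510 | M3..M6: k=3: 0+5600+5·16·23=7440; k=4: 960+2760+5·12·23=5100; k=5: 1560+0+5·10·23=2710 → min 2710.
Length 5: M1..M5: k=1: 0+2510+46·19·10=11250; k=2: 4370+1560+46·5·10=8230; k=3: 8050+1920+46·16·10=17330; k=4: 8090+0+46·12·10=13610 → min 8230 | M2..M6: k=2: 0+2710+19·5·23=4895; k=3: 1520+5600+19·16·23=14112; k=4: 2100+2760+19·12·23=10104; k=5: 2510+0+19·10·23=6880 → min 4895.
Length 6: M1..M6: k=1: 0+4895+46·19·23=24997; k=2: 4370+2710+46·5·23=12370; k=3: 8050+5600+46·16·23=30578; k=4: 8090+2760+46·12·23=23546; k=5: 8230+0+46·10·23=18810 → min 12370.
Optimal order: ((M1M2)(((M3M4)M5)M6)) with cost 12370.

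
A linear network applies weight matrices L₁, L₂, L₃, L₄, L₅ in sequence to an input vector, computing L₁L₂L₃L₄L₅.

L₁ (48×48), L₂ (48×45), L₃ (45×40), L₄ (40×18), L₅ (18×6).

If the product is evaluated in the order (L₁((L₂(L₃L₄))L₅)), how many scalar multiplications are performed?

90288

(L₃L₄): 45×40 by 40×18 → 45×18, cost 45·40·18 = 32400
(L₂(L₃L₄)): 48×45 by 45×18 → 48×18, cost 48·45·18 = 38880; cumulative 71280
((L₂(L₃L₄))L₅): 48×18 by 18×6 → 48×6, cost 48·18·6 = 5184; cumulative 76464
(L₁((L₂(L₃L₄))L₅)): 48×48 by 48×6 → 48×6, cost 48·48·6 = 13824; cumulative 90288
Total: 90288 scalar multiplications.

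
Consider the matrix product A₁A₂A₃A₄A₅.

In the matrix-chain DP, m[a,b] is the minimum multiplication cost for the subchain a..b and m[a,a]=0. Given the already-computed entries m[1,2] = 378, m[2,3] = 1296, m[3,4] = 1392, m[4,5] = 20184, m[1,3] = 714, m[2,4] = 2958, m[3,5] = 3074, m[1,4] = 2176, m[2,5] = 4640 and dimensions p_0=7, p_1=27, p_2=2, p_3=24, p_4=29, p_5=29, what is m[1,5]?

3858

m[1,5] = min over k∈[1,4] of m[1,k]+m[k+1,5]+p_{0}·p_k·p_{5}.
k=1: 0 + 4640 + 7·27·29 = 10121; k=2: 378 + 3074 + 7·2·29 = 3858; k=3: 714 + 20184 + 7·24·29 = 25770; k=4: 2176 + 0 + 7·29·29 = 8063.
Minimum: 3858 at k=2.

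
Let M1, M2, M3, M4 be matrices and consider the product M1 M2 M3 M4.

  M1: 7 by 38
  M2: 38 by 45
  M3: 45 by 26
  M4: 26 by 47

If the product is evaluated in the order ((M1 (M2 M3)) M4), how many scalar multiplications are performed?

(M2 M3): 38×45 by 45×26 → 38×26, cost 38·45·26 = 44460
(M1 (M2 M3)): 7×38 by 38×26 → 7×26, cost 7·38·26 = 6916; cumulative 51376
((M1 (M2 M3)) M4): 7×26 by 26×47 → 7×47, cost 7·26·47 = 8554; cumulative 59930
Total: 59930 scalar multiplications.

59930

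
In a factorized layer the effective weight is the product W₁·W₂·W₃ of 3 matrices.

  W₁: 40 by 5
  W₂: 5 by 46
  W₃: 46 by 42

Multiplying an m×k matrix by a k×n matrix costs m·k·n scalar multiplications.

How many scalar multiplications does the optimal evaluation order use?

Order (W₁·(W₂·W₃)): (W₂·W₃): 5×46 by 46×42 → 5×42, cost 5·46·42 = 9660; (W₁·(W₂·W₃)): 40×5 by 5×42 → 40×42, cost 40·5·42 = 8400; cumulative 18060. Total 18060.
Order ((W₁·W₂)·W₃): (W₁·W₂): 40×5 by 5×46 → 40×46, cost 40·5·46 = 9200; ((W₁·W₂)·W₃): 40×46 by 46×42 → 40×42, cost 40·46·42 = 77280; cumulative 86480. Total 86480.
Minimum: 18060.

18060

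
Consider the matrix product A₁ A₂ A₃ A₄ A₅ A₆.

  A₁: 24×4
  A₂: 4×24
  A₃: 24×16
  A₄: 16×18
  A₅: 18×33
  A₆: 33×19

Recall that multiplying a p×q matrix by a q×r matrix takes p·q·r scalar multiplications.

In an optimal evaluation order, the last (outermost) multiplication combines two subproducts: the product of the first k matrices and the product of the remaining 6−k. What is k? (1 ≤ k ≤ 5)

1

Adjacent pairs: A₁A₂ = 24·4·24 = 2304; A₂A₃ = 4·24·16 = 1536; A₃A₄ = 24·16·18 = 6912; A₄A₅ = 16·18·33 = 9504; A₅A₆ = 18·33·19 = 11286.
Length 3: A₁..A₃: k=1: 0+1536+24·4·16=3072; k=2: 2304+0+24·24·16=11520 → min 3072 | A₂..A₄: k=2: 0+6912+4·24·18=8640; k=3: 1536+0+4·16·18=2688 → min 2688 | A₃..A₅: k=3: 0+9504+24·16·33=22176; k=4: 6912+0+24·18·33=21168 → min 21168 | A₄..A₆: k=4: 0+11286+16·18·19=16758; k=5: 9504+0+16·33·19=19536 → min 16758.
Length 4: A₁..A₄: k=1: 0+2688+24·4·18=4416; k=2: 2304+6912+24·24·18=19584; k=3: 3072+0+24·16·18=9984 → min 4416 | A₂..A₅: k=2: 0+21168+4·24·33=24336; k=3: 1536+9504+4·16·33=13152; k=4: 2688+0+4·18·33=5064 → min 5064 | A₃..A₆: k=3: 0+16758+24·16·19=24054; k=4: 6912+11286+24·18·19=26406; k=5: 21168+0+24·33·19=36216 → min 24054.
Length 5: A₁..A₅: k=1: 0+5064+24·4·33=8232; k=2: 2304+21168+24·24·33=42480; k=3: 3072+9504+24·16·33=25248; k=4: 4416+0+24·18·33=18672 → min 8232 | A₂..A₆: k=2: 0+24054+4·24·19=25878; k=3: 1536+16758+4·16·19=19510; k=4: 2688+11286+4·18·19=15342; k=5: 5064+0+4·33·19=7572 → min 7572.
Top-level splits: k=1: (A₁..A₁)·(A₂..A₆) → 0+7572+24·4·19 = 9396; k=2: (A₁..A₂)·(A₃..A₆) → 2304+24054+24·24·19 = 37302; k=3: (A₁..A₃)·(A₄..A₆) → 3072+16758+24·16·19 = 27126; k=4: (A₁..A₄)·(A₅..A₆) → 4416+11286+24·18·19 = 23910; k=5: (A₁..A₅)·(A₆..A₆) → 8232+0+24·33·19 = 23280.
Best split is after A₁, i.e. k = 1.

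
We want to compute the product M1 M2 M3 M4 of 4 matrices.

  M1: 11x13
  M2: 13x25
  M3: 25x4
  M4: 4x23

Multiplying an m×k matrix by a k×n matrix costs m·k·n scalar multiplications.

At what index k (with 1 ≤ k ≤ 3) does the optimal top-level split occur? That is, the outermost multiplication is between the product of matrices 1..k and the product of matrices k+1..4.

Adjacent pairs: M1M2 = 11·13·25 = 3575; M2M3 = 13·25·4 = 1300; M3M4 = 25·4·23 = 2300.
Length 3: M1..M3: k=1: 0+1300+11·13·4=1872; k=2: 3575+0+11·25·4=4675 → min 1872 | M2..M4: k=2: 0+2300+13·25·23=9775; k=3: 1300+0+13·4·23=2496 → min 2496.
Top-level splits: k=1: (M1..M1)·(M2..M4) → 0+2496+11·13·23 = 5785; k=2: (M1..M2)·(M3..M4) → 3575+2300+11·25·23 = 12200; k=3: (M1..M3)·(M4..M4) → 1872+0+11·4·23 = 2884.
Best split is after M3, i.e. k = 3.

3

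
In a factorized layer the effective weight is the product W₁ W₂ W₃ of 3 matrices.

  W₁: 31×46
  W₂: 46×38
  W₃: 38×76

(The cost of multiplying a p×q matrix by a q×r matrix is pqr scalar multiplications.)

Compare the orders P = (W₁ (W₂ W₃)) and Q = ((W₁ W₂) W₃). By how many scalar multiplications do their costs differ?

Order P = (W₁ (W₂ W₃)): (W₂ W₃): 46×38 by 38×76 → 46×76, cost 46·38·76 = 132848; (W₁ (W₂ W₃)): 31×46 by 46×76 → 31×76, cost 31·46·76 = 108376; cumulative 241224. Total 241224.
Order Q = ((W₁ W₂) W₃): (W₁ W₂): 31×46 by 46×38 → 31×38, cost 31·46·38 = 54188; ((W₁ W₂) W₃): 31×38 by 38×76 → 31×76, cost 31·38·76 = 89528; cumulative 143716. Total 143716.
Difference: |241224 − 143716| = 97508.

97508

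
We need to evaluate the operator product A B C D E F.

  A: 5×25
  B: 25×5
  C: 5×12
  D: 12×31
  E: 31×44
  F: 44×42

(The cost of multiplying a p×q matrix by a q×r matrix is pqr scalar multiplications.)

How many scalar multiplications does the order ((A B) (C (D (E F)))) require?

77107

(A B): 5×25 by 25×5 → 5×5, cost 5·25·5 = 625
(E F): 31×44 by 44×42 → 31×42, cost 31·44·42 = 57288
(D (E F)): 12×31 by 31×42 → 12×42, cost 12·31·42 = 15624; cumulative 72912
(C (D (E F))): 5×12 by 12×42 → 5×42, cost 5·12·42 = 2520; cumulative 75432
((A B) (C (D (E F)))): 5×5 by 5×42 → 5×42, cost 5·5·42 = 1050; cumulative 77107
Total: 77107 scalar multiplications.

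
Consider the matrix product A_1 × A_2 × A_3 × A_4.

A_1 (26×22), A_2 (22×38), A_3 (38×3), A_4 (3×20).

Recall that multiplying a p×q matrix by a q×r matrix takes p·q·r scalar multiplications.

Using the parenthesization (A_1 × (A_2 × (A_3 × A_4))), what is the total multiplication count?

30440

(A_3 × A_4): 38×3 by 3×20 → 38×20, cost 38·3·20 = 2280
(A_2 × (A_3 × A_4)): 22×38 by 38×20 → 22×20, cost 22·38·20 = 16720; cumulative 19000
(A_1 × (A_2 × (A_3 × A_4))): 26×22 by 22×20 → 26×20, cost 26·22·20 = 11440; cumulative 30440
Total: 30440 scalar multiplications.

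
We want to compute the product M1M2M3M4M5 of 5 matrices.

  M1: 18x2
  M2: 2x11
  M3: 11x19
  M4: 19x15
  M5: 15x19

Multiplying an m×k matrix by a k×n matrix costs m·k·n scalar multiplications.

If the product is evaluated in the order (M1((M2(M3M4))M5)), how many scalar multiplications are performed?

(M3M4): 11×19 by 19×15 → 11×15, cost 11·19·15 = 3135
(M2(M3M4)): 2×11 by 11×15 → 2×15, cost 2·11·15 = 330; cumulative 3465
((M2(M3M4))M5): 2×15 by 15×19 → 2×19, cost 2·15·19 = 570; cumulative 4035
(M1((M2(M3M4))M5)): 18×2 by 2×19 → 18×19, cost 18·2·19 = 684; cumulative 4719
Total: 4719 scalar multiplications.

4719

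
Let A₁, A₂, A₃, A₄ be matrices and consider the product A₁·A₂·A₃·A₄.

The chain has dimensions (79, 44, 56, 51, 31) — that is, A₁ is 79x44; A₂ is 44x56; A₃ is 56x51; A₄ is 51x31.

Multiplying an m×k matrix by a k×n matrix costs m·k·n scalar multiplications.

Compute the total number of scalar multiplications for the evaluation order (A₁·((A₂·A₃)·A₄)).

302984

(A₂·A₃): 44×56 by 56×51 → 44×51, cost 44·56·51 = 125664
((A₂·A₃)·A₄): 44×51 by 51×31 → 44×31, cost 44·51·31 = 69564; cumulative 195228
(A₁·((A₂·A₃)·A₄)): 79×44 by 44×31 → 79×31, cost 79·44·31 = 107756; cumulative 302984
Total: 302984 scalar multiplications.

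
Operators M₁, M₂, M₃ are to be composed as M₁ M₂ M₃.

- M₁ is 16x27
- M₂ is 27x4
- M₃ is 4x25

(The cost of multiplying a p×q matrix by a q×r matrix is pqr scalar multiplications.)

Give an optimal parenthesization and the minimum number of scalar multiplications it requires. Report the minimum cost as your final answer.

(M₁ (M₂ M₃)): cost 13500.
((M₁ M₂) M₃): cost 3328.
Optimal: ((M₁ M₂) M₃) with cost 3328.

3328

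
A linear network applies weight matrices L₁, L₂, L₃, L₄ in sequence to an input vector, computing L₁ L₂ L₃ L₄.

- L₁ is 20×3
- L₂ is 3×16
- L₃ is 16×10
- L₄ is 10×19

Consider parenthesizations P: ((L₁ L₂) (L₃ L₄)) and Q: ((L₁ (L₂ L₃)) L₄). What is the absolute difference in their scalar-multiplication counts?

Order P = ((L₁ L₂) (L₃ L₄)): (L₁ L₂): 20×3 by 3×16 → 20×16, cost 20·3·16 = 960; (L₃ L₄): 16×10 by 10×19 → 16×19, cost 16·10·19 = 3040; ((L₁ L₂) (L₃ L₄)): 20×16 by 16×19 → 20×19, cost 20·16·19 = 6080; cumulative 10080. Total 10080.
Order Q = ((L₁ (L₂ L₃)) L₄): (L₂ L₃): 3×16 by 16×10 → 3×10, cost 3·16·10 = 480; (L₁ (L₂ L₃)): 20×3 by 3×10 → 20×10, cost 20·3·10 = 600; cumulative 1080; ((L₁ (L₂ L₃)) L₄): 20×10 by 10×19 → 20×19, cost 20·10·19 = 3800; cumulative 4880. Total 4880.
Difference: |10080 − 4880| = 5200.

5200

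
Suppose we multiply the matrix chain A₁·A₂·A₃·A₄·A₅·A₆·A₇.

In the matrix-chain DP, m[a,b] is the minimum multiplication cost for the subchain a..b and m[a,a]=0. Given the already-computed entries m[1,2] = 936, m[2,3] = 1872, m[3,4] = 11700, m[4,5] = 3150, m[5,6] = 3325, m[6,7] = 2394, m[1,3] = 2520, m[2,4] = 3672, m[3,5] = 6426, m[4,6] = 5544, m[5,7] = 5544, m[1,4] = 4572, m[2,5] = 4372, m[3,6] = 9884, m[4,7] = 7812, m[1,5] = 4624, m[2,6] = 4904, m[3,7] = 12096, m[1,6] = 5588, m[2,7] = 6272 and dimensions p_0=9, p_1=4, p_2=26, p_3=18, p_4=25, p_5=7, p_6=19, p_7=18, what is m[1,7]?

6920

m[1,7] = min over k∈[1,6] of m[1,k]+m[k+1,7]+p_{0}·p_k·p_{7}.
k=1: 0 + 6272 + 9·4·18 = 6920; k=2: 936 + 12096 + 9·26·18 = 17244; k=3: 2520 + 7812 + 9·18·18 = 13248; k=4: 4572 + 5544 + 9·25·18 = 14166; k=5: 4624 + 2394 + 9·7·18 = 8152; k=6: 5588 + 0 + 9·19·18 = 8666.
Minimum: 6920 at k=1.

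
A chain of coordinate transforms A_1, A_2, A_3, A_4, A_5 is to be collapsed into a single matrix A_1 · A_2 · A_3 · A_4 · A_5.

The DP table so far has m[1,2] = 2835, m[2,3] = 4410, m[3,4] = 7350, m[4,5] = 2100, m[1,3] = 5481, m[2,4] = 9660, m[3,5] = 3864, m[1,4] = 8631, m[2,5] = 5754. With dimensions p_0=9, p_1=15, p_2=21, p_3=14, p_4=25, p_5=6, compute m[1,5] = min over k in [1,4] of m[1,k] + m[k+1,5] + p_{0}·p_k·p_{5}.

6564

m[1,5] = min over k∈[1,4] of m[1,k]+m[k+1,5]+p_{0}·p_k·p_{5}.
k=1: 0 + 5754 + 9·15·6 = 6564; k=2: 2835 + 3864 + 9·21·6 = 7833; k=3: 5481 + 2100 + 9·14·6 = 8337; k=4: 8631 + 0 + 9·25·6 = 9981.
Minimum: 6564 at k=1.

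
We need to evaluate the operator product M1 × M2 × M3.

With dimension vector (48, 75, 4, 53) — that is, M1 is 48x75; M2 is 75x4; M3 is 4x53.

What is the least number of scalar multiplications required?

24576

Order (M1 × (M2 × M3)): (M2 × M3): 75×4 by 4×53 → 75×53, cost 75·4·53 = 15900; (M1 × (M2 × M3)): 48×75 by 75×53 → 48×53, cost 48·75·53 = 190800; cumulative 206700. Total 206700.
Order ((M1 × M2) × M3): (M1 × M2): 48×75 by 75×4 → 48×4, cost 48·75·4 = 14400; ((M1 × M2) × M3): 48×4 by 4×53 → 48×53, cost 48·4·53 = 10176; cumulative 24576. Total 24576.
Minimum: 24576.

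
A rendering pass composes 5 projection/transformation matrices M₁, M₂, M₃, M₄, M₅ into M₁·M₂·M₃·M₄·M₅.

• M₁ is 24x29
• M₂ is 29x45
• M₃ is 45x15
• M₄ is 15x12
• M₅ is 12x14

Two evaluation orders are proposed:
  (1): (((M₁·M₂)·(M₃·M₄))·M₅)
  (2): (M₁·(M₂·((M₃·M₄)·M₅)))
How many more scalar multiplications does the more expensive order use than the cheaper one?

12738

Order (1) = (((M₁·M₂)·(M₃·M₄))·M₅): (M₁·M₂): 24×29 by 29×45 → 24×45, cost 24·29·45 = 31320; (M₃·M₄): 45×15 by 15×12 → 45×12, cost 45·15·12 = 8100; ((M₁·M₂)·(M₃·M₄)): 24×45 by 45×12 → 24×12, cost 24·45·12 = 12960; cumulative 52380; (((M₁·M₂)·(M₃·M₄))·M₅): 24×12 by 12×14 → 24×14, cost 24·12·14 = 4032; cumulative 56412. Total 56412.
Order (2) = (M₁·(M₂·((M₃·M₄)·M₅))): (M₃·M₄): 45×15 by 15×12 → 45×12, cost 45·15·12 = 8100; ((M₃·M₄)·M₅): 45×12 by 12×14 → 45×14, cost 45·12·14 = 7560; cumulative 15660; (M₂·((M₃·M₄)·M₅)): 29×45 by 45×14 → 29×14, cost 29·45·14 = 18270; cumulative 33930; (M₁·(M₂·((M₃·M₄)·M₅))): 24×29 by 29×14 → 24×14, cost 24·29·14 = 9744; cumulative 43674. Total 43674.
Difference: |56412 − 43674| = 12738.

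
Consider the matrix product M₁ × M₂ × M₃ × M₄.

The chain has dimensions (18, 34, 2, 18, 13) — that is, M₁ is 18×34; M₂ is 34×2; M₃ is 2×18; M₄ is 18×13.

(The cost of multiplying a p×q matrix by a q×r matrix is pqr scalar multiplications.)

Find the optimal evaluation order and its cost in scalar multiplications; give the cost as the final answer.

2160

Adjacent pairs: M₁M₂ = 18·34·2 = 1224; M₂M₃ = 34·2·18 = 1224; M₃M₄ = 2·18·13 = 468.
Length 3: M₁..M₃: k=1: 0+1224+18·34·18=12240; k=2: 1224+0+18·2·18=1872 → min 1872 | M₂..M₄: k=2: 0+468+34·2·13=1352; k=3: 1224+0+34·18·13=9180 → min 1352.
Length 4: M₁..M₄: k=1: 0+1352+18·34·13=9308; k=2: 1224+468+18·2·13=2160; k=3: 1872+0+18·18·13=6084 → min 2160.
Optimal parenthesization: ((M₁ × M₂) × (M₃ × M₄)) with cost 2160.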